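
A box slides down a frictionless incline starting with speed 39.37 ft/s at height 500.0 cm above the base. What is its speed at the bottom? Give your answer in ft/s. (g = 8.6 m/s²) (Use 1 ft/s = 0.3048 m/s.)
Convert to SI: v₀ = 12.0 m/s, h = 5.0 m
½mv₀² + mgh = ½mv² ⇒ v = √(v₀² + 2gh) = √(12.0² + 2·8.6·5.0) = 15.1657 m/s = 49.76 ft/s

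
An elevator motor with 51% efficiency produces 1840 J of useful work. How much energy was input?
W_in = W_out/η = 1840/0.51 = 3608 J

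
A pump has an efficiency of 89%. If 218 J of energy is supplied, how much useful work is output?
W_out = η·W_in = 0.89·218 = 194.02 J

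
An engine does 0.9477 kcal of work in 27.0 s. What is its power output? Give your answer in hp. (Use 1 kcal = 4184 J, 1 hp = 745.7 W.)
Convert to SI: W = 3965.18 J, t = 27.0 s
P = W/t = 3965.18/27.0 = 146.858 W = 0.1969 hp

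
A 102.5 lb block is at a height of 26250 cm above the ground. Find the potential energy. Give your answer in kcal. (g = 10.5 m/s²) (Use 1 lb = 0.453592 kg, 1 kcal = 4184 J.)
Convert to SI: m = 46.4932 kg, h = 262.5 m
PE = mgh = (46.4932)(10.5)(262.5) = 128147 J = 30.63 kcal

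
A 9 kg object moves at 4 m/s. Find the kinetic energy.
KE = ½mv² = ½(9)(4)² = 72.0 J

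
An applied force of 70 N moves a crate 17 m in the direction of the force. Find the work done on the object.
W = F·d = (70)(17) = 1190 J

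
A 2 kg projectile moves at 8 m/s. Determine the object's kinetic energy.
KE = ½mv² = ½(2)(8)² = 64.0 J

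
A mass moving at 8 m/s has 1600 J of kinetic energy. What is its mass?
m = 2·KE/v² = 2·1600/(8)² = 50.0 kg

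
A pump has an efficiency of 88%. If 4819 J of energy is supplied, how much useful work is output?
W_out = η·W_in = 0.88·4819 = 4240.72 J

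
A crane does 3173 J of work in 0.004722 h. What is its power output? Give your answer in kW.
Convert to SI: W = 3173.0 J, t = 16.9992 s
P = W/t = 3173.0/16.9992 = 186.656 W = 0.1867 kW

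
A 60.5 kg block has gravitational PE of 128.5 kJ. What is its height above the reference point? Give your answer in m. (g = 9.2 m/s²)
Convert to SI: m = 60.5 kg, PE = 128500 J
h = PE/(mg) = 128500/(60.5·9.2) = 230.9 m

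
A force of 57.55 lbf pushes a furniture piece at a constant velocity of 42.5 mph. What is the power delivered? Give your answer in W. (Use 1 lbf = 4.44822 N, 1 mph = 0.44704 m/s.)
Convert to SI: F = 255.995 N, v = 18.9992 m/s
P = Fv = (255.995)(18.9992) = 4864 W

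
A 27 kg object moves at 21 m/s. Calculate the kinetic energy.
KE = ½mv² = ½(27)(21)² = 5953.5 J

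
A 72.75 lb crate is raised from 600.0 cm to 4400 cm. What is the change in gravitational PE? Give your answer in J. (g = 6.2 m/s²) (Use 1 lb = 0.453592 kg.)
Convert to SI: m = 32.9988 kg, Δh = 38.0 m
ΔPE = mgΔh = (32.9988)(6.2)(38.0) = 7775 J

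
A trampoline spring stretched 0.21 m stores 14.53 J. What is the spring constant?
k = 2·PE/x² = 2·14.53/(0.21)² = 659.0 N/m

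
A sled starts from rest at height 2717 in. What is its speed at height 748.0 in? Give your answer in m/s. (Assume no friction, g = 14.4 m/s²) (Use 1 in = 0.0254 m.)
Convert to SI: h₁−h₂ = 50.0126 m
mgh₁ = mgh₂ + ½mv² ⇒ v = √(2g(h₁−h₂)) = √(2·14.4·50.0126) = 37.95 m/s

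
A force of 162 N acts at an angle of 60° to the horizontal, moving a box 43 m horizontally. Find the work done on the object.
W = F·d·cosθ = (162)(43)cos(60°) = 3483 J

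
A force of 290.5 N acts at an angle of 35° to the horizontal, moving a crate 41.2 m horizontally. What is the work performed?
W = F·d·cosθ = (290.5)(41.2)cos(35°) = 9804 J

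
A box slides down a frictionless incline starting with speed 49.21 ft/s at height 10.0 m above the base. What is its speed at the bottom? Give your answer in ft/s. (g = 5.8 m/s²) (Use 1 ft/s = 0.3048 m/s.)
Convert to SI: v₀ = 14.9992 m/s, h = 10.0 m
½mv₀² + mgh = ½mv² ⇒ v = √(v₀² + 2gh) = √(14.9992² + 2·5.8·10.0) = 18.4655 m/s = 60.58 ft/s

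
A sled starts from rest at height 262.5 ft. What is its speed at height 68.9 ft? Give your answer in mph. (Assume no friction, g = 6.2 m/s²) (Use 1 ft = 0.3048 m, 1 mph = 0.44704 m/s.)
Convert to SI: h₁−h₂ = 59.0093 m
mgh₁ = mgh₂ + ½mv² ⇒ v = √(2g(h₁−h₂)) = √(2·6.2·59.0093) = 27.0502 m/s = 60.51 mph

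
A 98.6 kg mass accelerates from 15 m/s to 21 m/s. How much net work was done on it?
W = ΔKE = ½m(v₂² − v₁²) = ½(98.6)(21² − 15²) = 10648.8 J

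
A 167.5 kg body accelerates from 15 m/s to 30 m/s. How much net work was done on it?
W = ΔKE = ½m(v₂² − v₁²) = ½(167.5)(30² − 15²) = 56531.25 J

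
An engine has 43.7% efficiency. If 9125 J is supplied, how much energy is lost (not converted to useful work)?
W_lost = W_in(1 − η) = 9125·(1 − 0.437) = 5137 J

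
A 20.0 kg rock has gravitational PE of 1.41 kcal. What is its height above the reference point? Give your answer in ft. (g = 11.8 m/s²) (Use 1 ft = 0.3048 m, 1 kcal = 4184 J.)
Convert to SI: m = 20.0 kg, PE = 5899.44 J
h = PE/(mg) = 5899.44/(20.0·11.8) = 24.9976 m = 82.01 ft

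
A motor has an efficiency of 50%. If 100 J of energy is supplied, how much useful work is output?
W_out = η·W_in = 0.5·100 = 50.0 J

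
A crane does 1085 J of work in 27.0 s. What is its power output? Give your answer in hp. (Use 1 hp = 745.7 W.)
P = W/t = 1085.0/27.0 = 40.1852 W = 0.05389 hp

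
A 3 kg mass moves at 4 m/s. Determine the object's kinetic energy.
KE = ½mv² = ½(3)(4)² = 24.0 J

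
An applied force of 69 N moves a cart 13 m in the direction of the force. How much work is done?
W = F·d = (69)(13) = 897.0 J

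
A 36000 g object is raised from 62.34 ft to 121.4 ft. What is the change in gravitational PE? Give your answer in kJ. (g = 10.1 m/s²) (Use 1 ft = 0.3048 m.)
Convert to SI: m = 36.0 kg, Δh = 18.0015 m
ΔPE = mgΔh = (36.0)(10.1)(18.0015) = 6545.34 J = 6.545 kJ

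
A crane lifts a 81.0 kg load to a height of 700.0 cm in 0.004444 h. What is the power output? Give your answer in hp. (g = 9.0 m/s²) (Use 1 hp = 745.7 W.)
Convert to SI: m = 81.0 kg, h = 7.0 m, t = 15.9984 s
P = mgh/t = (81.0)(9.0)(7.0)/15.9984 = 318.969 W = 0.4277 hp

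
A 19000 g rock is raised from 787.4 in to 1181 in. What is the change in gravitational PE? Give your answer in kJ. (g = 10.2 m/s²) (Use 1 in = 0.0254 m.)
Convert to SI: m = 19.0 kg, Δh = 9.99744 m
ΔPE = mgΔh = (19.0)(10.2)(9.99744) = 1937.5 J = 1.938 kJ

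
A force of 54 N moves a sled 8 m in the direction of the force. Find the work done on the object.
W = F·d = (54)(8) = 432.0 J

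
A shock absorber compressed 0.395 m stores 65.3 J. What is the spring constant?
k = 2·PE/x² = 2·65.3/(0.395)² = 837.0 N/m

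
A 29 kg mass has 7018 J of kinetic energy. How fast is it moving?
v = √(2·KE/m) = √(2·7018/29) = 22.0 m/s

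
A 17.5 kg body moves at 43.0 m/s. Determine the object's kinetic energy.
KE = ½mv² = ½(17.5)(43.0)² = 16180 J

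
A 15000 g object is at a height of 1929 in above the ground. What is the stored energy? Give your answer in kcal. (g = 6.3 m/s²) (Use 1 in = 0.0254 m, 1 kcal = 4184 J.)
Convert to SI: m = 15.0 kg, h = 48.9966 m
PE = mgh = (15.0)(6.3)(48.9966) = 4630.18 J = 1.107 kcal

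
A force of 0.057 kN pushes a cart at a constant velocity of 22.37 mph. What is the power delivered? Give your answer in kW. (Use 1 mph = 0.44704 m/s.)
Convert to SI: F = 57.0 N, v = 10.0003 m/s
P = Fv = (57.0)(10.0003) = 570.016 W = 0.57 kW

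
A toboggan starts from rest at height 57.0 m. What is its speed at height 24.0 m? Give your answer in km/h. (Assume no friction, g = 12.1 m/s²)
mgh₁ = mgh₂ + ½mv² ⇒ v = √(2g(h₁−h₂)) = √(2·12.1·33.0) = 28.2595 m/s = 101.7 km/h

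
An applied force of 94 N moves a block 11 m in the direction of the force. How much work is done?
W = F·d = (94)(11) = 1034 J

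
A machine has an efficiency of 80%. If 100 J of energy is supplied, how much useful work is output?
W_out = η·W_in = 0.8·100 = 80.0 J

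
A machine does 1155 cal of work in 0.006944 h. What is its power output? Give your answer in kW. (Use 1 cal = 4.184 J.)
Convert to SI: W = 4832.52 J, t = 24.9984 s
P = W/t = 4832.52/24.9984 = 193.313 W = 0.1933 kW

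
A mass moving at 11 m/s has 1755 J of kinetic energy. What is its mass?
m = 2·KE/v² = 2·1755/(11)² = 29.01 kg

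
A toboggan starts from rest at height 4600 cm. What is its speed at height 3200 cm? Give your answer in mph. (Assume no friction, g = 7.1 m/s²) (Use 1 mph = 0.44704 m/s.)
Convert to SI: h₁−h₂ = 14.0 m
mgh₁ = mgh₂ + ½mv² ⇒ v = √(2g(h₁−h₂)) = √(2·7.1·14.0) = 14.0996 m/s = 31.54 mph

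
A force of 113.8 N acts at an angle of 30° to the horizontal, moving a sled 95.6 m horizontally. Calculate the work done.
W = F·d·cosθ = (113.8)(95.6)cos(30°) = 9422 J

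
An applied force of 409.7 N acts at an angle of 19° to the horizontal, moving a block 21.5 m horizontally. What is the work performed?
W = F·d·cosθ = (409.7)(21.5)cos(19°) = 8329 J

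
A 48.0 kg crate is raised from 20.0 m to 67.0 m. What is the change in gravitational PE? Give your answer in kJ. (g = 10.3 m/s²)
ΔPE = mgΔh = (48.0)(10.3)(47.0) = 23236.8 J = 23.24 kJ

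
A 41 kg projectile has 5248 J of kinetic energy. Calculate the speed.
v = √(2·KE/m) = √(2·5248/41) = 16.0 m/s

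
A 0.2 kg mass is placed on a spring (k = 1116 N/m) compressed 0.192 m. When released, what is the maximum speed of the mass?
½kx² = ½mv² ⇒ v = x√(k/m) = (0.192)√(1116/0.2) = 14.34 m/s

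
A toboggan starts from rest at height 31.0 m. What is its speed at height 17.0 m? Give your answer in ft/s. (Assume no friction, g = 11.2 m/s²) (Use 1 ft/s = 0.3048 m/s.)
mgh₁ = mgh₂ + ½mv² ⇒ v = √(2g(h₁−h₂)) = √(2·11.2·14.0) = 17.7088 m/s = 58.1 ft/s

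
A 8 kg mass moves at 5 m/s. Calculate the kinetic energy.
KE = ½mv² = ½(8)(5)² = 100.0 J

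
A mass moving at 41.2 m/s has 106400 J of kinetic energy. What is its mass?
m = 2·KE/v² = 2·106400/(41.2)² = 125.4 kg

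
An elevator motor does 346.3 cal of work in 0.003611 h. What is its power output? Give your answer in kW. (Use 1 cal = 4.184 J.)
Convert to SI: W = 1448.92 J, t = 12.9996 s
P = W/t = 1448.92/12.9996 = 111.459 W = 0.1115 kW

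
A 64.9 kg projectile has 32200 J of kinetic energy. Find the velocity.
v = √(2·KE/m) = √(2·32200/64.9) = 31.5 m/s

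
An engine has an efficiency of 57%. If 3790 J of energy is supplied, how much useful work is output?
W_out = η·W_in = 0.57·3790 = 2160.3 J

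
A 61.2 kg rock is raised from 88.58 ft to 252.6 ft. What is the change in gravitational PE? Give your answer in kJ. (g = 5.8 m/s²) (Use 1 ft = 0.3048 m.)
Convert to SI: m = 61.2 kg, Δh = 49.9933 m
ΔPE = mgΔh = (61.2)(5.8)(49.9933) = 17745.6 J = 17.75 kJ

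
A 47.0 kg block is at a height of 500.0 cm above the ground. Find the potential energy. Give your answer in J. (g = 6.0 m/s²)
Convert to SI: m = 47.0 kg, h = 5.0 m
PE = mgh = (47.0)(6.0)(5.0) = 1410 J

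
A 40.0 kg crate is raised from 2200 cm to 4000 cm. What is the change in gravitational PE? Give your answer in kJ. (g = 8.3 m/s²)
Convert to SI: m = 40.0 kg, Δh = 18.0 m
ΔPE = mgΔh = (40.0)(8.3)(18.0) = 5976.0 J = 5.976 kJ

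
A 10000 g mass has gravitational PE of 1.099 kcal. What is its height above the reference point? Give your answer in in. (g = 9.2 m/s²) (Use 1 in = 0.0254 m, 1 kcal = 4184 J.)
Convert to SI: m = 10.0 kg, PE = 4598.22 J
h = PE/(mg) = 4598.22/(10.0·9.2) = 49.9806 m = 1968 in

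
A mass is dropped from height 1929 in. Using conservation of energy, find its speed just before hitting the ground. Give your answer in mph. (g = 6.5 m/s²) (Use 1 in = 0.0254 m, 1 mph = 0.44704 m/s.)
Convert to SI: h = 48.9966 m
mgh = ½mv² ⇒ v = √(2gh) = √(2·6.5·48.9966) = 25.238 m/s = 56.46 mph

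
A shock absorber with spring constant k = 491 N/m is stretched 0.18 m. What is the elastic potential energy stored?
PE = ½kx² = ½(491)(0.18)² = 7.954 J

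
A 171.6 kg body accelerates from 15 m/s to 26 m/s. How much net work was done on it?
W = ΔKE = ½m(v₂² − v₁²) = ½(171.6)(26² − 15²) = 38695.8 J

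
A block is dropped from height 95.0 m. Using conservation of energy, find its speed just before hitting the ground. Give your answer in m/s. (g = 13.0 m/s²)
mgh = ½mv² ⇒ v = √(2gh) = √(2·13.0·95.0) = 49.7 m/s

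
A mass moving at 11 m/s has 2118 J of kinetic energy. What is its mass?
m = 2·KE/v² = 2·2118/(11)² = 35.01 kg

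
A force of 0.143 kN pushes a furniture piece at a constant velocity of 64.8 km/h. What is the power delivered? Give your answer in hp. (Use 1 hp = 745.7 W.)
Convert to SI: F = 143.0 N, v = 18.0 m/s
P = Fv = (143.0)(18.0) = 2574.0 W = 3.452 hp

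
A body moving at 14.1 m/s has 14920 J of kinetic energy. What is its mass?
m = 2·KE/v² = 2·14920/(14.1)² = 150.1 kg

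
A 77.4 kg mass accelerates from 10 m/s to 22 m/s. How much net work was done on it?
W = ΔKE = ½m(v₂² − v₁²) = ½(77.4)(22² − 10²) = 14860.8 J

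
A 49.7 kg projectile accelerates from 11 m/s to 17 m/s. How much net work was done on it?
W = ΔKE = ½m(v₂² − v₁²) = ½(49.7)(17² − 11²) = 4174.8 J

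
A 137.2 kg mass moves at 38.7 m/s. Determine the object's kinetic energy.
KE = ½mv² = ½(137.2)(38.7)² = 102700 J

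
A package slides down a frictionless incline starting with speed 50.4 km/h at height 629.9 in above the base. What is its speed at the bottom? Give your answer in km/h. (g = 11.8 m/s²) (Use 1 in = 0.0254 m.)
Convert to SI: v₀ = 14.0 m/s, h = 15.9995 m
½mv₀² + mgh = ½mv² ⇒ v = √(v₀² + 2gh) = √(14.0² + 2·11.8·15.9995) = 23.9497 m/s = 86.22 km/h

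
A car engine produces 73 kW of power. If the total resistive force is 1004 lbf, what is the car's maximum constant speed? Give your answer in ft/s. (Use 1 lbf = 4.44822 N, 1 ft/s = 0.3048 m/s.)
Convert to SI: F = 4466.01 N
P = Fv ⇒ v = P/F = 73000 W/4466.01 N = 16.3457 m/s = 53.63 ft/s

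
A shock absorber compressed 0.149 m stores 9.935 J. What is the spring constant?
k = 2·PE/x² = 2·9.935/(0.149)² = 895.0 N/m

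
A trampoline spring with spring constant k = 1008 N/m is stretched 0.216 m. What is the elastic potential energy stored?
PE = ½kx² = ½(1008)(0.216)² = 23.51 J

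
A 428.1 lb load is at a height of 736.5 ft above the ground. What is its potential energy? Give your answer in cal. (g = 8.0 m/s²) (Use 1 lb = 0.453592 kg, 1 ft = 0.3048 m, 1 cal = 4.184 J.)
Convert to SI: m = 194.183 kg, h = 224.485 m
PE = mgh = (194.183)(8.0)(224.485) = 348729 J = 83350 cal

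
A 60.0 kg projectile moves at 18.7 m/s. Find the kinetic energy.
KE = ½mv² = ½(60.0)(18.7)² = 10490 J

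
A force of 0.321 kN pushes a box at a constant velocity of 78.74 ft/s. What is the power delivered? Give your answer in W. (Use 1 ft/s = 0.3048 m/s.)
Convert to SI: F = 321.0 N, v = 24.0 m/s
P = Fv = (321.0)(24.0) = 7704 W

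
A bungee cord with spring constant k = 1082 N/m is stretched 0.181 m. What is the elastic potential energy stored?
PE = ½kx² = ½(1082)(0.181)² = 17.72 J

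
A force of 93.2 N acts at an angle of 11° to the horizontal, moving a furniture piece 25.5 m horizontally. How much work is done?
W = F·d·cosθ = (93.2)(25.5)cos(11°) = 2333 J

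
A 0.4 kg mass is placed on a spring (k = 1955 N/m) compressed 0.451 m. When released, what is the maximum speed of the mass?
½kx² = ½mv² ⇒ v = x√(k/m) = (0.451)√(1955/0.4) = 31.53 m/s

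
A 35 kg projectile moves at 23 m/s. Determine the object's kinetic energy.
KE = ½mv² = ½(35)(23)² = 9257.5 J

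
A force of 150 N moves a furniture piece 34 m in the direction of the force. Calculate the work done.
W = F·d = (150)(34) = 5100 J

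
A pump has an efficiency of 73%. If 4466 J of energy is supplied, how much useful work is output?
W_out = η·W_in = 0.73·4466 = 3260.18 J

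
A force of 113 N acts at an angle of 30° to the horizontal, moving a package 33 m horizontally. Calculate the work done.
W = F·d·cosθ = (113)(33)cos(30°) = 3229 J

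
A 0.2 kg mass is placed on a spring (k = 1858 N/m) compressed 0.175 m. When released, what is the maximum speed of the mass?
½kx² = ½mv² ⇒ v = x√(k/m) = (0.175)√(1858/0.2) = 16.87 m/s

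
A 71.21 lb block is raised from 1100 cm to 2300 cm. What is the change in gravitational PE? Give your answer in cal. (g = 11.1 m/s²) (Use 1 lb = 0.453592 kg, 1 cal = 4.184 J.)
Convert to SI: m = 32.3003 kg, Δh = 12.0 m
ΔPE = mgΔh = (32.3003)(11.1)(12.0) = 4302.4 J = 1028 cal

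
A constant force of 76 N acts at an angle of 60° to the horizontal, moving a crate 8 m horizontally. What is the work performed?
W = F·d·cosθ = (76)(8)cos(60°) = 304.0 J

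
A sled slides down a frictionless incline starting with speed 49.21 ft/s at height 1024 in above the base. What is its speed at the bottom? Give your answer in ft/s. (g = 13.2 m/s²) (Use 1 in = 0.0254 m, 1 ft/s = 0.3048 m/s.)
Convert to SI: v₀ = 14.9992 m/s, h = 26.0096 m
½mv₀² + mgh = ½mv² ⇒ v = √(v₀² + 2gh) = √(14.9992² + 2·13.2·26.0096) = 30.1932 m/s = 99.06 ft/s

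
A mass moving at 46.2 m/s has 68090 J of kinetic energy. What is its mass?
m = 2·KE/v² = 2·68090/(46.2)² = 63.8 kg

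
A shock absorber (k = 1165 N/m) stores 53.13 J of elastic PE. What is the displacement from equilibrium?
x = √(2·PE/k) = √(2·53.13/1165) = 0.302 m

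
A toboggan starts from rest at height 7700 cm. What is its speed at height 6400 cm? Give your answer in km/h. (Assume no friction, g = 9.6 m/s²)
Convert to SI: h₁−h₂ = 13.0 m
mgh₁ = mgh₂ + ½mv² ⇒ v = √(2g(h₁−h₂)) = √(2·9.6·13.0) = 15.7987 m/s = 56.88 km/h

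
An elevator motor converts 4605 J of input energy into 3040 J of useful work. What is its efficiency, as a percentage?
η = W_out/W_in = 3040/4605 = 66.02%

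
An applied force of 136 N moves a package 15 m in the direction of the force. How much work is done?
W = F·d = (136)(15) = 2040 J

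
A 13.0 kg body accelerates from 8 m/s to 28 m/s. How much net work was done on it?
W = ΔKE = ½m(v₂² − v₁²) = ½(13.0)(28² − 8²) = 4680.0 J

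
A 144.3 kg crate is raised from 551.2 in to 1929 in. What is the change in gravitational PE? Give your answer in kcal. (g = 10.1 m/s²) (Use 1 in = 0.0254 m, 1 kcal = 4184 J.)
Convert to SI: m = 144.3 kg, Δh = 34.9961 m
ΔPE = mgΔh = (144.3)(10.1)(34.9961) = 51004.4 J = 12.19 kcal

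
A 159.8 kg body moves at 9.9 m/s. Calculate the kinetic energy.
KE = ½mv² = ½(159.8)(9.9)² = 7831 J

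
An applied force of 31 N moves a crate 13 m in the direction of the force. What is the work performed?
W = F·d = (31)(13) = 403.0 J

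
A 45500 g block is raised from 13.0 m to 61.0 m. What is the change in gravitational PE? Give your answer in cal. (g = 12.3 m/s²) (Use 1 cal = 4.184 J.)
Convert to SI: m = 45.5 kg, Δh = 48.0 m
ΔPE = mgΔh = (45.5)(12.3)(48.0) = 26863.2 J = 6420 cal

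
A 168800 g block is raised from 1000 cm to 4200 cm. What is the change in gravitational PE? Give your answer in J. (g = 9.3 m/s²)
Convert to SI: m = 168.8 kg, Δh = 32.0 m
ΔPE = mgΔh = (168.8)(9.3)(32.0) = 50230 J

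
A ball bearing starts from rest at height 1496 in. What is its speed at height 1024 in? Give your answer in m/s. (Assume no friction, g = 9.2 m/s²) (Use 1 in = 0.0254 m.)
Convert to SI: h₁−h₂ = 11.9888 m
mgh₁ = mgh₂ + ½mv² ⇒ v = √(2g(h₁−h₂)) = √(2·9.2·11.9888) = 14.85 m/s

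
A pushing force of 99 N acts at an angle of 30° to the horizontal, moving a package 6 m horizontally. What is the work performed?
W = F·d·cosθ = (99)(6)cos(30°) = 514.4 J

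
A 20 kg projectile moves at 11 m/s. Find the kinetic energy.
KE = ½mv² = ½(20)(11)² = 1210.0 J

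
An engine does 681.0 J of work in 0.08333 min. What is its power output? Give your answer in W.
Convert to SI: W = 681.0 J, t = 4.9998 s
P = W/t = 681.0/4.9998 = 136.2 W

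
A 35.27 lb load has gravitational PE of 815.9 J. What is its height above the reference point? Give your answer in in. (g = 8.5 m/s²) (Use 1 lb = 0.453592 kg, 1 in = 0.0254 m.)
Convert to SI: m = 15.9982 kg, PE = 815.9 J
h = PE/(mg) = 815.9/(15.9982·8.5) = 5.99994 m = 236.2 in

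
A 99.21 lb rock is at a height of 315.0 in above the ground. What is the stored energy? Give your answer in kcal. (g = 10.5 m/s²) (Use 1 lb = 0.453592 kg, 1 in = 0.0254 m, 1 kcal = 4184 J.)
Convert to SI: m = 45.0009 kg, h = 8.001 m
PE = mgh = (45.0009)(10.5)(8.001) = 3780.54 J = 0.9036 kcal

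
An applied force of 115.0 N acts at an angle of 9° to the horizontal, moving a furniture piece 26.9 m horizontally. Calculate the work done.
W = F·d·cosθ = (115.0)(26.9)cos(9°) = 3055 J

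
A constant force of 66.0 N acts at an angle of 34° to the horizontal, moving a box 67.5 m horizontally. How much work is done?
W = F·d·cosθ = (66.0)(67.5)cos(34°) = 3693 J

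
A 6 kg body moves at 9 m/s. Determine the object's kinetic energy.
KE = ½mv² = ½(6)(9)² = 243.0 J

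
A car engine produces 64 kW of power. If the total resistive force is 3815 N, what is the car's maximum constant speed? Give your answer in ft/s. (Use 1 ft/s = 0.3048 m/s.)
P = Fv ⇒ v = P/F = 64000 W/3815.0 N = 16.7759 m/s = 55.04 ft/s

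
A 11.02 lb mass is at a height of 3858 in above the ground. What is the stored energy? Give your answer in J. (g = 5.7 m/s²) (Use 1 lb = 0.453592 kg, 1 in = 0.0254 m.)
Convert to SI: m = 4.99858 kg, h = 97.9932 m
PE = mgh = (4.99858)(5.7)(97.9932) = 2792 J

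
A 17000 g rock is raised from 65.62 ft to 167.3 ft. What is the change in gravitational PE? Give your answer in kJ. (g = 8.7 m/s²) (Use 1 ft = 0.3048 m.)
Convert to SI: m = 17.0 kg, Δh = 30.9921 m
ΔPE = mgΔh = (17.0)(8.7)(30.9921) = 4583.73 J = 4.584 kJ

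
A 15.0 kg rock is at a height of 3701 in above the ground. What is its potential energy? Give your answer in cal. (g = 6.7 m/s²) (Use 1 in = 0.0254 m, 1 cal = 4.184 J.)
Convert to SI: m = 15.0 kg, h = 94.0054 m
PE = mgh = (15.0)(6.7)(94.0054) = 9447.54 J = 2258 cal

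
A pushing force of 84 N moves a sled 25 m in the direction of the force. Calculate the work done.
W = F·d = (84)(25) = 2100 J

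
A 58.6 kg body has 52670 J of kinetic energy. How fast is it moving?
v = √(2·KE/m) = √(2·52670/58.6) = 42.4 m/s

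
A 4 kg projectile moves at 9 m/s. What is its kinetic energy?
KE = ½mv² = ½(4)(9)² = 162.0 J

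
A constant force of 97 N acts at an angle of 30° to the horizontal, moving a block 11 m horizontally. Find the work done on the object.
W = F·d·cosθ = (97)(11)cos(30°) = 924.0 J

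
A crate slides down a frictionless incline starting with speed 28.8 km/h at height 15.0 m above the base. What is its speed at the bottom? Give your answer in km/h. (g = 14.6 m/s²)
Convert to SI: v₀ = 8.0 m/s, h = 15.0 m
½mv₀² + mgh = ½mv² ⇒ v = √(v₀² + 2gh) = √(8.0² + 2·14.6·15.0) = 22.4054 m/s = 80.66 km/h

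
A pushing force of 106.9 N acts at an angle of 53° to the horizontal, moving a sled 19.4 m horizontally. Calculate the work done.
W = F·d·cosθ = (106.9)(19.4)cos(53°) = 1248 J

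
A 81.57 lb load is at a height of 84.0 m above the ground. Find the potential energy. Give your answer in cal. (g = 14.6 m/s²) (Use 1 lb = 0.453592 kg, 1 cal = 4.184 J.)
Convert to SI: m = 36.9995 kg, h = 84.0 m
PE = mgh = (36.9995)(14.6)(84.0) = 45376.2 J = 10850 cal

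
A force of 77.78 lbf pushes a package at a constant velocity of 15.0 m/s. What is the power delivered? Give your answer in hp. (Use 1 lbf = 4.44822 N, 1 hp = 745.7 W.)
Convert to SI: F = 345.983 N, v = 15.0 m/s
P = Fv = (345.983)(15.0) = 5189.74 W = 6.96 hp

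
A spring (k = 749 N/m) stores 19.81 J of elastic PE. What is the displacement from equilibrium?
x = √(2·PE/k) = √(2·19.81/749) = 0.23 m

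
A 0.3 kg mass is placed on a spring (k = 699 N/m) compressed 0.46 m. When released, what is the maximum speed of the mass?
½kx² = ½mv² ⇒ v = x√(k/m) = (0.46)√(699/0.3) = 22.2 m/s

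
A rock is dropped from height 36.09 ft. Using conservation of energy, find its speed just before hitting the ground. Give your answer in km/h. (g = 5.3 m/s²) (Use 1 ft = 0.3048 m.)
Convert to SI: h = 11.0002 m
mgh = ½mv² ⇒ v = √(2gh) = √(2·5.3·11.0002) = 10.7983 m/s = 38.87 km/h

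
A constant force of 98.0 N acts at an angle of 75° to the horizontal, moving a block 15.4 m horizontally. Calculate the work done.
W = F·d·cosθ = (98.0)(15.4)cos(75°) = 390.6 J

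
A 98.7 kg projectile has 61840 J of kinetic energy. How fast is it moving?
v = √(2·KE/m) = √(2·61840/98.7) = 35.4 m/s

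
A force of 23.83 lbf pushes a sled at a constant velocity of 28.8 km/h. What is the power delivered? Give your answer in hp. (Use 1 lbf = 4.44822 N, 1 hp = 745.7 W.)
Convert to SI: F = 106.001 N, v = 8.0 m/s
P = Fv = (106.001)(8.0) = 848.009 W = 1.137 hp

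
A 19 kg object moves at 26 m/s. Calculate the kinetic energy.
KE = ½mv² = ½(19)(26)² = 6422.0 J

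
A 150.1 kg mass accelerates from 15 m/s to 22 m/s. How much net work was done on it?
W = ΔKE = ½m(v₂² − v₁²) = ½(150.1)(22² − 15²) = 19437.95 J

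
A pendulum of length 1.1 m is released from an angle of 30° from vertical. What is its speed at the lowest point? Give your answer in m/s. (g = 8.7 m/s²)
h = L(1 − cosθ) = 1.1(1 − cos30°) = 0.147372 m
v = √(2gh) = √(2·8.7·0.147372) = 1.601 m/s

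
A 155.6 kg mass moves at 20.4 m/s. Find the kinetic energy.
KE = ½mv² = ½(155.6)(20.4)² = 32380 J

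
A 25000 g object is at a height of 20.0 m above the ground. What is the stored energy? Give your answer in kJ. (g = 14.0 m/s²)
Convert to SI: m = 25.0 kg, h = 20.0 m
PE = mgh = (25.0)(14.0)(20.0) = 7000.0 J = 7.0 kJ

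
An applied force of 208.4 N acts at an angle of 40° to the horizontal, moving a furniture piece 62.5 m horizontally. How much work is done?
W = F·d·cosθ = (208.4)(62.5)cos(40°) = 9978 J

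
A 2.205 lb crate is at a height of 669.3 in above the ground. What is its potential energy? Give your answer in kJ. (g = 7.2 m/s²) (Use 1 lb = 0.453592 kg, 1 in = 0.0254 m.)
Convert to SI: m = 1.00017 kg, h = 17.0002 m
PE = mgh = (1.00017)(7.2)(17.0002) = 122.422 J = 0.1224 kJ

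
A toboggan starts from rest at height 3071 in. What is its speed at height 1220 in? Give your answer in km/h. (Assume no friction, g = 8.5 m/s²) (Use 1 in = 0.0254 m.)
Convert to SI: h₁−h₂ = 47.0154 m
mgh₁ = mgh₂ + ½mv² ⇒ v = √(2g(h₁−h₂)) = √(2·8.5·47.0154) = 28.2712 m/s = 101.8 km/h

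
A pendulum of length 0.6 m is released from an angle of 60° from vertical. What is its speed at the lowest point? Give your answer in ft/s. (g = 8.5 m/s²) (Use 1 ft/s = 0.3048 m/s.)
h = L(1 − cosθ) = 0.6(1 − cos60°) = 0.3 m
v = √(2gh) = √(2·8.5·0.3) = 2.25832 m/s = 7.409 ft/s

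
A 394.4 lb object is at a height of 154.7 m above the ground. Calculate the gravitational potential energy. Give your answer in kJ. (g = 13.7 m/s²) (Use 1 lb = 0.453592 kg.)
Convert to SI: m = 178.897 kg, h = 154.7 m
PE = mgh = (178.897)(13.7)(154.7) = 379152 J = 379.2 kJ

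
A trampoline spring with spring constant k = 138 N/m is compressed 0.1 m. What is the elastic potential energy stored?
PE = ½kx² = ½(138)(0.1)² = 0.69 J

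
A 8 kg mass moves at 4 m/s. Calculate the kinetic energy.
KE = ½mv² = ½(8)(4)² = 64.0 J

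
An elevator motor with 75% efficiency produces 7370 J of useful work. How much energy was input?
W_in = W_out/η = 7370/0.75 = 9827 J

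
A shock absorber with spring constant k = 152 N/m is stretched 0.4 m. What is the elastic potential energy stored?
PE = ½kx² = ½(152)(0.4)² = 12.16 J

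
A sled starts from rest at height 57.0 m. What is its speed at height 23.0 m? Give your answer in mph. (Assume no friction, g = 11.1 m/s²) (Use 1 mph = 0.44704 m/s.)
mgh₁ = mgh₂ + ½mv² ⇒ v = √(2g(h₁−h₂)) = √(2·11.1·34.0) = 27.4736 m/s = 61.46 mph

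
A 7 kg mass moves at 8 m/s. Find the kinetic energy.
KE = ½mv² = ½(7)(8)² = 224.0 J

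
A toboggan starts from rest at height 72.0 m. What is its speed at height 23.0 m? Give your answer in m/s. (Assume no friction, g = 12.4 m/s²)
mgh₁ = mgh₂ + ½mv² ⇒ v = √(2g(h₁−h₂)) = √(2·12.4·49.0) = 34.86 m/s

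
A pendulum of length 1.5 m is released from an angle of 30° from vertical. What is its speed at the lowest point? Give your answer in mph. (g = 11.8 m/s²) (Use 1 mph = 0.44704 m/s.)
h = L(1 − cosθ) = 1.5(1 − cos30°) = 0.200962 m
v = √(2gh) = √(2·11.8·0.200962) = 2.17777 m/s = 4.872 mph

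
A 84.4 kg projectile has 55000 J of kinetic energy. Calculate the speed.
v = √(2·KE/m) = √(2·55000/84.4) = 36.1 m/s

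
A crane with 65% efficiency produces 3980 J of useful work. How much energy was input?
W_in = W_out/η = 3980/0.65 = 6123 J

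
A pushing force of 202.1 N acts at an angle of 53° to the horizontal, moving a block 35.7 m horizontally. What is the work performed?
W = F·d·cosθ = (202.1)(35.7)cos(53°) = 4342 J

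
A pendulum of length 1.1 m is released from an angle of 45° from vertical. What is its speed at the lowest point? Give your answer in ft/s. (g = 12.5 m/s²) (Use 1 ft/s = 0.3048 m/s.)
h = L(1 − cosθ) = 1.1(1 − cos45°) = 0.322183 m
v = √(2gh) = √(2·12.5·0.322183) = 2.83806 m/s = 9.311 ft/s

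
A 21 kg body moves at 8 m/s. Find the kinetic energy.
KE = ½mv² = ½(21)(8)² = 672.0 J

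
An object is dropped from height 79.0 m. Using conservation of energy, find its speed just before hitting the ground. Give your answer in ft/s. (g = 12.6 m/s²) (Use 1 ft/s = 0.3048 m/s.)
mgh = ½mv² ⇒ v = √(2gh) = √(2·12.6·79.0) = 44.6184 m/s = 146.4 ft/s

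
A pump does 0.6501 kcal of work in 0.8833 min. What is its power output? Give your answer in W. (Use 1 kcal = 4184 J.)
Convert to SI: W = 2720.02 J, t = 52.998 s
P = W/t = 2720.02/52.998 = 51.32 W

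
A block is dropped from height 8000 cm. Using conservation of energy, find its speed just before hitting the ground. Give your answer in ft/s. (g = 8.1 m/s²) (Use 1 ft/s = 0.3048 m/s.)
Convert to SI: h = 80.0 m
mgh = ½mv² ⇒ v = √(2gh) = √(2·8.1·80.0) = 36.0 m/s = 118.1 ft/s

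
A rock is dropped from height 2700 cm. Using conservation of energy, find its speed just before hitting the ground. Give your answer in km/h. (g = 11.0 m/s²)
Convert to SI: h = 27.0 m
mgh = ½mv² ⇒ v = √(2gh) = √(2·11.0·27.0) = 24.3721 m/s = 87.74 km/h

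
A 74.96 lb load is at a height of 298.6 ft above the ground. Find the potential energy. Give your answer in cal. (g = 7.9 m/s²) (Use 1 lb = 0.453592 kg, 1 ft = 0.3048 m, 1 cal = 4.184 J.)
Convert to SI: m = 34.0013 kg, h = 91.0133 m
PE = mgh = (34.0013)(7.9)(91.0133) = 24447.1 J = 5843 cal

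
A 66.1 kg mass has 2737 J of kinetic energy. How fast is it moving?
v = √(2·KE/m) = √(2·2737/66.1) = 9.1 m/s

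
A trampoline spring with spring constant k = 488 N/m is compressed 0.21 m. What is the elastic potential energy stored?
PE = ½kx² = ½(488)(0.21)² = 10.76 J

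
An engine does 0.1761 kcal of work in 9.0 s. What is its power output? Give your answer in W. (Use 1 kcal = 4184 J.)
Convert to SI: W = 736.802 J, t = 9.0 s
P = W/t = 736.802/9.0 = 81.87 W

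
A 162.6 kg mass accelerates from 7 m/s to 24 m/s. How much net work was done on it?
W = ΔKE = ½m(v₂² − v₁²) = ½(162.6)(24² − 7²) = 42845.1 J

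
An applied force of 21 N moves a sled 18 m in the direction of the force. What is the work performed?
W = F·d = (21)(18) = 378.0 J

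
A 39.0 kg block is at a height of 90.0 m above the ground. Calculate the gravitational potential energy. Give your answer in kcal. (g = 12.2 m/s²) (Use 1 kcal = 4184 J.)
PE = mgh = (39.0)(12.2)(90.0) = 42822.0 J = 10.23 kcal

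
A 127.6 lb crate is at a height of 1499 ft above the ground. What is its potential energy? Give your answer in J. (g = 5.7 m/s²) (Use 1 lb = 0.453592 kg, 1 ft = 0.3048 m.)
Convert to SI: m = 57.8783 kg, h = 456.895 m
PE = mgh = (57.8783)(5.7)(456.895) = 150700 J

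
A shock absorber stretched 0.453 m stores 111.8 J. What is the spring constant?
k = 2·PE/x² = 2·111.8/(0.453)² = 1090 N/m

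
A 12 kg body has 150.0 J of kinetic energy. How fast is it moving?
v = √(2·KE/m) = √(2·150.0/12) = 5.0 m/s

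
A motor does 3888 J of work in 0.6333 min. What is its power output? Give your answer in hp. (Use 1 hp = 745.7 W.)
Convert to SI: W = 3888.0 J, t = 37.998 s
P = W/t = 3888.0/37.998 = 102.321 W = 0.1372 hp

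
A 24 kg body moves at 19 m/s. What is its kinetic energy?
KE = ½mv² = ½(24)(19)² = 4332.0 J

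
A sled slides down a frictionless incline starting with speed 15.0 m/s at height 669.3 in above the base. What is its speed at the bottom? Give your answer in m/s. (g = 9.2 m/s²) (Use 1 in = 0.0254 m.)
Convert to SI: v₀ = 15.0 m/s, h = 17.0002 m
½mv₀² + mgh = ½mv² ⇒ v = √(v₀² + 2gh) = √(15.0² + 2·9.2·17.0002) = 23.19 m/s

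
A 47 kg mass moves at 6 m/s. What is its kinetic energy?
KE = ½mv² = ½(47)(6)² = 846.0 J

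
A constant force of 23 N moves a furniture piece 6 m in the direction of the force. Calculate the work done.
W = F·d = (23)(6) = 138.0 J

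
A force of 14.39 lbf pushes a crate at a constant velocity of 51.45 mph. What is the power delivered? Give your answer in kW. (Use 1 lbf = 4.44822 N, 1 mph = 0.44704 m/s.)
Convert to SI: F = 64.0099 N, v = 23.0002 m/s
P = Fv = (64.0099)(23.0002) = 1472.24 W = 1.472 kW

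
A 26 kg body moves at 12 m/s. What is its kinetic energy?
KE = ½mv² = ½(26)(12)² = 1872.0 J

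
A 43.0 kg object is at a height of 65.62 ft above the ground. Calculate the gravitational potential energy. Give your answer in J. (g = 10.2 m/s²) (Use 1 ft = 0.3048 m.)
Convert to SI: m = 43.0 kg, h = 20.001 m
PE = mgh = (43.0)(10.2)(20.001) = 8772 J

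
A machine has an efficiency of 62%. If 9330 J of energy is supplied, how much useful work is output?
W_out = η·W_in = 0.62·9330 = 5784.6 J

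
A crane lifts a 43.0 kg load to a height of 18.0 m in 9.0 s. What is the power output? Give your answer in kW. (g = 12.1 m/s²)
P = mgh/t = (43.0)(12.1)(18.0)/9.0 = 1040.6 W = 1.041 kW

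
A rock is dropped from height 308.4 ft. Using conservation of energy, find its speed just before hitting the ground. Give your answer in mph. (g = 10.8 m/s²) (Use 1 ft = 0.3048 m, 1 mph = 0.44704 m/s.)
Convert to SI: h = 94.0003 m
mgh = ½mv² ⇒ v = √(2gh) = √(2·10.8·94.0003) = 45.06 m/s = 100.8 mph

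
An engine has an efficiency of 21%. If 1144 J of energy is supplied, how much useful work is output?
W_out = η·W_in = 0.21·1144 = 240.24 J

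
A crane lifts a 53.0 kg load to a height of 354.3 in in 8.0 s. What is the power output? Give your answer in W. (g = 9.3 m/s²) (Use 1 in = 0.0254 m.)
Convert to SI: m = 53.0 kg, h = 8.99922 m, t = 8.0 s
P = mgh/t = (53.0)(9.3)(8.99922)/8.0 = 554.5 W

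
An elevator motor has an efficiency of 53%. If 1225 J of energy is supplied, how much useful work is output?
W_out = η·W_in = 0.53·1225 = 649.25 J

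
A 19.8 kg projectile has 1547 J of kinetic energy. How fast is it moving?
v = √(2·KE/m) = √(2·1547/19.8) = 12.5 m/s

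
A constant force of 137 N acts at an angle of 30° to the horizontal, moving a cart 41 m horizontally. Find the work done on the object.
W = F·d·cosθ = (137)(41)cos(30°) = 4864 J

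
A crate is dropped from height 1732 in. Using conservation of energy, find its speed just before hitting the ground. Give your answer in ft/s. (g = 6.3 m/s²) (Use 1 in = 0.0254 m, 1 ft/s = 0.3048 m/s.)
Convert to SI: h = 43.9928 m
mgh = ½mv² ⇒ v = √(2gh) = √(2·6.3·43.9928) = 23.5438 m/s = 77.24 ft/s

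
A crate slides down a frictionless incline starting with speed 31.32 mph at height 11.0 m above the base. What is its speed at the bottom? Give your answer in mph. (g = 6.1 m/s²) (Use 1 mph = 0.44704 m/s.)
Convert to SI: v₀ = 14.0013 m/s, h = 11.0 m
½mv₀² + mgh = ½mv² ⇒ v = √(v₀² + 2gh) = √(14.0013² + 2·6.1·11.0) = 18.1724 m/s = 40.65 mph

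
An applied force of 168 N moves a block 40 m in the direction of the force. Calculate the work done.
W = F·d = (168)(40) = 6720 J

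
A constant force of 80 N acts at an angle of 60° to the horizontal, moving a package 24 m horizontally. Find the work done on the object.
W = F·d·cosθ = (80)(24)cos(60°) = 960.0 J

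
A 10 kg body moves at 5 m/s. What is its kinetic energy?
KE = ½mv² = ½(10)(5)² = 125.0 J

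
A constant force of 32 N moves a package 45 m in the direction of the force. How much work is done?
W = F·d = (32)(45) = 1440 J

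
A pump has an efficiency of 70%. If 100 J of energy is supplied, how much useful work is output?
W_out = η·W_in = 0.7·100 = 70.0 J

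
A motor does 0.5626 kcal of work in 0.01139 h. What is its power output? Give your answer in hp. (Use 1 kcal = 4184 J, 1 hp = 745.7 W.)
Convert to SI: W = 2353.92 J, t = 41.004 s
P = W/t = 2353.92/41.004 = 57.407 W = 0.07698 hp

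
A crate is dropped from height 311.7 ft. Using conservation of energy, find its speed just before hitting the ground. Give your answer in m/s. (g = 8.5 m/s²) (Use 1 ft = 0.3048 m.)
Convert to SI: h = 95.0062 m
mgh = ½mv² ⇒ v = √(2gh) = √(2·8.5·95.0062) = 40.19 m/s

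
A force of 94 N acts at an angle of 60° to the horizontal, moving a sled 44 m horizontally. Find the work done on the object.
W = F·d·cosθ = (94)(44)cos(60°) = 2068 J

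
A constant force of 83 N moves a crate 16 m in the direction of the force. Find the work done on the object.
W = F·d = (83)(16) = 1328 J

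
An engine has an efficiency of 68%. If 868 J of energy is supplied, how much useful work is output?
W_out = η·W_in = 0.68·868 = 590.24 J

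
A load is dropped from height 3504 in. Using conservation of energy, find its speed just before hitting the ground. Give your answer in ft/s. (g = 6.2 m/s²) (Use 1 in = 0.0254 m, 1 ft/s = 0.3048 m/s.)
Convert to SI: h = 89.0016 m
mgh = ½mv² ⇒ v = √(2gh) = √(2·6.2·89.0016) = 33.2208 m/s = 109.0 ft/s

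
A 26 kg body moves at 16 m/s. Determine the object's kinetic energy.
KE = ½mv² = ½(26)(16)² = 3328.0 J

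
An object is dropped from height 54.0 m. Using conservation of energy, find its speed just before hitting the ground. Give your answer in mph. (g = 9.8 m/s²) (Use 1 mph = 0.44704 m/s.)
mgh = ½mv² ⇒ v = √(2gh) = √(2·9.8·54.0) = 32.5331 m/s = 72.77 mph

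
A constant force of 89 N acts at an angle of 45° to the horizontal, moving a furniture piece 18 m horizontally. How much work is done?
W = F·d·cosθ = (89)(18)cos(45°) = 1133 J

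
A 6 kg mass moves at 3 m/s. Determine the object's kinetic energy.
KE = ½mv² = ½(6)(3)² = 27.0 J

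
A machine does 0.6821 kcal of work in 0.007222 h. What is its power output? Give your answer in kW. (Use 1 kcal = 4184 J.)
Convert to SI: W = 2853.91 J, t = 25.9992 s
P = W/t = 2853.91/25.9992 = 109.769 W = 0.1098 kW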